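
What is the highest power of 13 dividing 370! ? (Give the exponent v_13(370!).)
v_13(370!) = 30

Legendre's formula: v_p(n!) = Σ_{k ≥ 1} ⌊n / p^k⌋. For p = 13, n = 370, the terms are:
  ⌊370/13^1⌋ = ⌊370/13⌋ = 28
  ⌊370/13^2⌋ = ⌊370/169⌋ = 2
(the next term ⌊370/13^3⌋ = 0, terminating the sum). Summing: v_13(370!) = 28 + 2 = 30.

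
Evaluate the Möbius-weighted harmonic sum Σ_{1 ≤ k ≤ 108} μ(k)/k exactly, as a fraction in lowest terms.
Σ μ(k)/k = -471587355397623908340013564541943736683/61104193276071414630466614650954086866535

Values of μ(k) for 1 ≤ k ≤ 108: μ(1) = 1, μ(2) = -1, μ(3) = -1, μ(5) = -1, μ(6) = 1, μ(7) = -1, μ(10) = 1, μ(11) = -1, μ(13) = -1, μ(14) = 1, μ(15) = 1, μ(17) = -1, μ(19) = -1, μ(21) = 1, μ(22) = 1, μ(23) = -1, μ(26) = 1, μ(29) = -1, μ(30) = -1, μ(31) = -1, μ(33) = 1, μ(34) = 1, μ(35) = 1, μ(37) = -1, μ(38) = 1, μ(39) = 1, μ(41) = -1, μ(42) = -1, μ(43) = -1, μ(46) = 1, μ(47) = -1, μ(51) = 1, μ(53) = -1, μ(55) = 1, μ(57) = 1, μ(58) = 1, μ(59) = -1, μ(61) = -1, μ(62) = 1, μ(65) = 1, μ(66) = -1, μ(67) = -1, μ(69) = 1, μ(70) = -1, μ(71) = -1, μ(73) = -1, μ(74) = 1, μ(77) = 1, μ(78) = -1, μ(79) = -1, μ(82) = 1, μ(83) = -1, μ(85) = 1, μ(86) = 1, μ(87) = 1, μ(89) = -1, μ(91) = 1, μ(93) = 1, μ(94) = 1, μ(95) = 1, μ(97) = -1, μ(101) = -1, μ(102) = -1, μ(103) = -1, μ(105) = -1, μ(106) = 1, μ(107) = -1, with μ = 0 on non-squarefree integers. Summing μ(k)/k for k where μ(k) ≠ 0 gives -471587355397623908340013564541943736683/61104193276071414630466614650954086866535 ≈ -0.0077. (PNT ⟺ this sum → 0 as n → ∞.)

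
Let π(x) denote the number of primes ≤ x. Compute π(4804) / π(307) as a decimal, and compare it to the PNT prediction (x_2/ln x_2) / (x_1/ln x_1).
π(4804)/π(307) = 647/63 ≈ 10.2698;  PNT prediction ≈ 10.5713.

π(307) = 63 and π(4804) = 647, so π(4804)/π(307) ≈ 10.2698. The PNT-predicted ratio is (4804/ln(4804)) / (307/ln(307)) ≈ 10.5713. The two agree to within a few percent, as expected.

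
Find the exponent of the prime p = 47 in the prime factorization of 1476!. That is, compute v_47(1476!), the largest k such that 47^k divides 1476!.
v_47(1476!) = 31

Legendre's formula: v_p(n!) = Σ_{k ≥ 1} ⌊n / p^k⌋. For p = 47, n = 1476, the terms are:
  ⌊1476/47^1⌋ = ⌊1476/47⌋ = 31
(the next term ⌊1476/47^2⌋ = 0, terminating the sum). Summing: v_47(1476!) = 31 = 31.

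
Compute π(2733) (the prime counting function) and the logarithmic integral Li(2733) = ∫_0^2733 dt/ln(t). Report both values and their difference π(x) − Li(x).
π(2733) = 399;  Li(2733) ≈ 409.22;  π(x) − Li(x) ≈ -10.22.

Direct count of primes ≤ 2733 gives π(2733) = 399. Numerical evaluation of the logarithmic integral gives Li(2733) ≈ 409.22. The difference π(x) − Li(x) ≈ -10.22 is typically negative for small/moderate x (Li(x) overestimates), though Littlewood's theorem shows this sign changes infinitely often.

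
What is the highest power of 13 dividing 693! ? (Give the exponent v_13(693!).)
v_13(693!) = 57

Legendre's formula: v_p(n!) = Σ_{k ≥ 1} ⌊n / p^k⌋. For p = 13, n = 693, the terms are:
  ⌊693/13^1⌋ = ⌊693/13⌋ = 53
  ⌊693/13^2⌋ = ⌊693/169⌋ = 4
(the next term ⌊693/13^3⌋ = 0, terminating the sum). Summing: v_13(693!) = 53 + 4 = 57.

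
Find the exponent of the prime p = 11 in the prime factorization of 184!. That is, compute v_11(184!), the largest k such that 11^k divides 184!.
v_11(184!) = 17

Legendre's formula: v_p(n!) = Σ_{k ≥ 1} ⌊n / p^k⌋. For p = 11, n = 184, the terms are:
  ⌊184/11^1⌋ = ⌊184/11⌋ = 16
  ⌊184/11^2⌋ = ⌊184/121⌋ = 1
(the next term ⌊184/11^3⌋ = 0, terminating the sum). Summing: v_11(184!) = 16 + 1 = 17.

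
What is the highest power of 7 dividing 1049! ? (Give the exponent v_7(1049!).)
v_7(1049!) = 173

Legendre's formula: v_p(n!) = Σ_{k ≥ 1} ⌊n / p^k⌋. For p = 7, n = 1049, the terms are:
  ⌊1049/7^1⌋ = ⌊1049/7⌋ = 149
  ⌊1049/7^2⌋ = ⌊1049/49⌋ = 21
  ⌊1049/7^3⌋ = ⌊1049/343⌋ = 3
(the next term ⌊1049/7^4⌋ = 0, terminating the sum). Summing: v_7(1049!) = 149 + 21 + 3 = 173.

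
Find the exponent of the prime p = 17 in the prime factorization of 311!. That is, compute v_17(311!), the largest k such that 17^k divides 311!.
v_17(311!) = 19

Legendre's formula: v_p(n!) = Σ_{k ≥ 1} ⌊n / p^k⌋. For p = 17, n = 311, the terms are:
  ⌊311/17^1⌋ = ⌊311/17⌋ = 18
  ⌊311/17^2⌋ = ⌊311/289⌋ = 1
(the next term ⌊311/17^3⌋ = 0, terminating the sum). Summing: v_17(311!) = 18 + 1 = 19.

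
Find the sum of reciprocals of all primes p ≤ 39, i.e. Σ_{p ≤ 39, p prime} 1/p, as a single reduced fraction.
Σ 1/p = 11819186711467/7420738134810

π(39) = 12, so the primes ≤ 39 are [2, 3, 5, 7, 11, 13, 17, 19, 23, 29, 31, 37]. Summing 1/p over these primes: 11819186711467/7420738134810 ≈ 1.5927. Mertens estimate ln ln(39) + 0.2615 ≈ 1.5599.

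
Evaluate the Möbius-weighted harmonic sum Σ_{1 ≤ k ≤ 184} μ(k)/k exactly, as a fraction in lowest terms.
Σ μ(k)/k = -9343595117515137578604221545686714814220917855566318160407897740846266/899557715467591630453369012945614634379252921727391775909918599930435715

Values of μ(k) for 1 ≤ k ≤ 184: μ(1) = 1, μ(2) = -1, μ(3) = -1, μ(5) = -1, μ(6) = 1, μ(7) = -1, μ(10) = 1, μ(11) = -1, μ(13) = -1, μ(14) = 1, μ(15) = 1, μ(17) = -1, μ(19) = -1, μ(21) = 1, μ(22) = 1, μ(23) = -1, μ(26) = 1, μ(29) = -1, μ(30) = -1, μ(31) = -1, μ(33) = 1, μ(34) = 1, μ(35) = 1, μ(37) = -1, μ(38) = 1, μ(39) = 1, μ(41) = -1, μ(42) = -1, μ(43) = -1, μ(46) = 1, μ(47) = -1, μ(51) = 1, μ(53) = -1, μ(55) = 1, μ(57) = 1, μ(58) = 1, μ(59) = -1, μ(61) = -1, μ(62) = 1, μ(65) = 1, μ(66) = -1, μ(67) = -1, μ(69) = 1, μ(70) = -1, μ(71) = -1, μ(73) = -1, μ(74) = 1, μ(77) = 1, μ(78) = -1, μ(79) = -1, μ(82) = 1, μ(83) = -1, μ(85) = 1, μ(86) = 1, μ(87) = 1, μ(89) = -1, μ(91) = 1, μ(93) = 1, μ(94) = 1, μ(95) = 1, μ(97) = -1, μ(101) = -1, μ(102) = -1, μ(103) = -1, μ(105) = -1, μ(106) = 1, μ(107) = -1, μ(109) = -1, μ(110) = -1, μ(111) = 1, μ(113) = -1, μ(114) = -1, μ(115) = 1, μ(118) = 1, μ(119) = 1, μ(122) = 1, μ(123) = 1, μ(127) = -1, μ(129) = 1, μ(130) = -1, μ(131) = -1, μ(133) = 1, μ(134) = 1, μ(137) = -1, μ(138) = -1, μ(139) = -1, μ(141) = 1, μ(142) = 1, μ(143) = 1, μ(145) = 1, μ(146) = 1, μ(149) = -1, μ(151) = -1, μ(154) = -1, μ(155) = 1, μ(157) = -1, μ(158) = 1, μ(159) = 1, μ(161) = 1, μ(163) = -1, μ(165) = -1, μ(166) = 1, μ(167) = -1, μ(170) = -1, μ(173) = -1, μ(174) = -1, μ(177) = 1, μ(178) = 1, μ(179) = -1, μ(181) = -1, μ(182) = -1, μ(183) = 1, with μ = 0 on non-squarefree integers. Summing μ(k)/k for k where μ(k) ≠ 0 gives -9343595117515137578604221545686714814220917855566318160407897740846266/899557715467591630453369012945614634379252921727391775909918599930435715 ≈ -0.0104. (PNT ⟺ this sum → 0 as n → ∞.)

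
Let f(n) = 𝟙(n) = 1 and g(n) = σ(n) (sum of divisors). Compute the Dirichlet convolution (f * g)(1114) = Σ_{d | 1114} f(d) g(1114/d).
(𝟙 * σ)(1114) = 2236

Divisors of 1114: [1, 2, 557, 1114]. For each d | 1114:
  d = 1: 𝟙(1) · σ(1114/1) = 1 · 1674 = 1674
  d = 2: 𝟙(2) · σ(1114/2) = 1 · 558 = 558
  d = 557: 𝟙(557) · σ(1114/557) = 1 · 3 = 3
  d = 1114: 𝟙(1114) · σ(1114/1114) = 1 · 1 = 1
Summing: (𝟙 * σ)(1114) = 1674 + 558 + 3 + 1 = 2236.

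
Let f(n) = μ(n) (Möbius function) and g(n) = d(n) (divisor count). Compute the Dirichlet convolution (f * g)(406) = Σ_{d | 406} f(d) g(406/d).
(μ * d)(406) = 1

Divisors of 406: [1, 2, 7, 14, 29, 58, 203, 406]. For each d | 406:
  d = 1: μ(1) · d(406/1) = 1 · 8 = 8
  d = 2: μ(2) · d(406/2) = -1 · 4 = -4
  d = 7: μ(7) · d(406/7) = -1 · 4 = -4
  d = 14: μ(14) · d(406/14) = 1 · 2 = 2
  d = 29: μ(29) · d(406/29) = -1 · 4 = -4
  d = 58: μ(58) · d(406/58) = 1 · 2 = 2
  d = 203: μ(203) · d(406/203) = 1 · 2 = 2
  d = 406: μ(406) · d(406/406) = -1 · 1 = -1
Summing: (μ * d)(406) = 8 + -4 + -4 + 2 + -4 + 2 + 2 + -1 = 1.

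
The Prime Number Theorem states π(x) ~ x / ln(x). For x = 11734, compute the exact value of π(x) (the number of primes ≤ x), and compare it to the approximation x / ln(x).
π(11734) = 1408;  x/ln(x) ≈ 1252.26;  relative error ≈ 11.06%.

Directly count primes up to 11734: π(11734) = 1408. The PNT approximation gives 11734/ln(11734) ≈ 11734/9.37025 ≈ 1252.26. Relative error (π(x) − x/ln(x)) / π(x) ≈ 11.06%; the approximation is known to undercount slightly (Li(x) is a better estimate).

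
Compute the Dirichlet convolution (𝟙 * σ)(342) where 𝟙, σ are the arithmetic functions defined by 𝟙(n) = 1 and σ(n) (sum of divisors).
(𝟙 * σ)(342) = 1512

Divisors of 342: [1, 2, 3, 6, 9, 18, 19, 38, 57, 114, 171, 342]. For each d | 342:
  d = 1: 𝟙(1) · σ(342/1) = 1 · 780 = 780
  d = 2: 𝟙(2) · σ(342/2) = 1 · 260 = 260
  d = 3: 𝟙(3) · σ(342/3) = 1 · 240 = 240
  d = 6: 𝟙(6) · σ(342/6) = 1 · 80 = 80
  d = 9: 𝟙(9) · σ(342/9) = 1 · 60 = 60
  d = 18: 𝟙(18) · σ(342/18) = 1 · 20 = 20
  d = 19: 𝟙(19) · σ(342/19) = 1 · 39 = 39
  d = 38: 𝟙(38) · σ(342/38) = 1 · 13 = 13
  d = 57: 𝟙(57) · σ(342/57) = 1 · 12 = 12
  d = 114: 𝟙(114) · σ(342/114) = 1 · 4 = 4
  d = 171: 𝟙(171) · σ(342/171) = 1 · 3 = 3
  d = 342: 𝟙(342) · σ(342/342) = 1 · 1 = 1
Summing: (𝟙 * σ)(342) = 780 + 260 + 240 + 80 + 60 + 20 + 39 + 13 + 12 + 4 + 3 + 1 = 1512.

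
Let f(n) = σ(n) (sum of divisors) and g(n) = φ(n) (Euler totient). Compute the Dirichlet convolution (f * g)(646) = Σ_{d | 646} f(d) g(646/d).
(σ * φ)(646) = 5168

Divisors of 646: [1, 2, 17, 19, 34, 38, 323, 646]. For each d | 646:
  d = 1: σ(1) · φ(646/1) = 1 · 288 = 288
  d = 2: σ(2) · φ(646/2) = 3 · 288 = 864
  d = 17: σ(17) · φ(646/17) = 18 · 18 = 324
  d = 19: σ(19) · φ(646/19) = 20 · 16 = 320
  d = 34: σ(34) · φ(646/34) = 54 · 18 = 972
  d = 38: σ(38) · φ(646/38) = 60 · 16 = 960
  d = 323: σ(323) · φ(646/323) = 360 · 1 = 360
  d = 646: σ(646) · φ(646/646) = 1080 · 1 = 1080
Summing: (σ * φ)(646) = 288 + 864 + 324 + 320 + 972 + 960 + 360 + 1080 = 5168.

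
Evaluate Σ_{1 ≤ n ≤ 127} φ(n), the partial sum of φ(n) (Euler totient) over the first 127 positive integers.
Σ_{n ≤ 127} φ(n) = 4958

Compute φ(n) for each 1 ≤ n ≤ 127: φ(1) = 1, φ(2) = 1, φ(3) = 2, φ(4) = 2, φ(5) = 4, φ(6) = 2, φ(7) = 6, φ(8) = 4, φ(9) = 6, φ(10) = 4, φ(11) = 10, φ(12) = 4, φ(13) = 12, φ(14) = 6, φ(15) = 8, φ(16) = 8, φ(17) = 16, φ(18) = 6, φ(19) = 18, φ(20) = 8, φ(21) = 12, φ(22) = 10, φ(23) = 22, φ(24) = 8, φ(25) = 20, φ(26) = 12, φ(27) = 18, φ(28) = 12, φ(29) = 28, φ(30) = 8, φ(31) = 30, φ(32) = 16, φ(33) = 20, φ(34) = 16, φ(35) = 24, φ(36) = 12, φ(37) = 36, φ(38) = 18, φ(39) = 24, φ(40) = 16, φ(41) = 40, φ(42) = 12, φ(43) = 42, φ(44) = 20, φ(45) = 24, φ(46) = 22, φ(47) = 46, φ(48) = 16, φ(49) = 42, φ(50) = 20, φ(51) = 32, φ(52) = 24, φ(53) = 52, φ(54) = 18, φ(55) = 40, φ(56) = 24, φ(57) = 36, φ(58) = 28, φ(59) = 58, φ(60) = 16, φ(61) = 60, φ(62) = 30, φ(63) = 36, φ(64) = 32, φ(65) = 48, φ(66) = 20, φ(67) = 66, φ(68) = 32, φ(69) = 44, φ(70) = 24, φ(71) = 70, φ(72) = 24, φ(73) = 72, φ(74) = 36, φ(75) = 40, φ(76) = 36, φ(77) = 60, φ(78) = 24, φ(79) = 78, φ(80) = 32, φ(81) = 54, φ(82) = 40, φ(83) = 82, φ(84) = 24, φ(85) = 64, φ(86) = 42, φ(87) = 56, φ(88) = 40, φ(89) = 88, φ(90) = 24, φ(91) = 72, φ(92) = 44, φ(93) = 60, φ(94) = 46, φ(95) = 72, φ(96) = 32, φ(97) = 96, φ(98) = 42, φ(99) = 60, φ(100) = 40, φ(101) = 100, φ(102) = 32, φ(103) = 102, φ(104) = 48, φ(105) = 48, φ(106) = 52, φ(107) = 106, φ(108) = 36, φ(109) = 108, φ(110) = 40, φ(111) = 72, φ(112) = 48, φ(113) = 112, φ(114) = 36, φ(115) = 88, φ(116) = 56, φ(117) = 72, φ(118) = 58, φ(119) = 96, φ(120) = 32, φ(121) = 110, φ(122) = 60, φ(123) = 80, φ(124) = 60, φ(125) = 100, φ(126) = 36, φ(127) = 126. Summing all 127 values: 4958. (Average order: Σ_{n ≤ x} φ(n) ~ (3/π²) x². For x = 127, (3/π²)·127² ≈ 4902.63.)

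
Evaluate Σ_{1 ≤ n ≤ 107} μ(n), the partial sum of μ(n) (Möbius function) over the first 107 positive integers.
Σ_{n ≤ 107} μ(n) = -3

Compute μ(n) for each 1 ≤ n ≤ 107: μ(1) = 1, μ(2) = -1, μ(3) = -1, μ(4) = 0, μ(5) = -1, μ(6) = 1, μ(7) = -1, μ(8) = 0, μ(9) = 0, μ(10) = 1, μ(11) = -1, μ(12) = 0, μ(13) = -1, μ(14) = 1, μ(15) = 1, μ(16) = 0, μ(17) = -1, μ(18) = 0, μ(19) = -1, μ(20) = 0, μ(21) = 1, μ(22) = 1, μ(23) = -1, μ(24) = 0, μ(25) = 0, μ(26) = 1, μ(27) = 0, μ(28) = 0, μ(29) = -1, μ(30) = -1, μ(31) = -1, μ(32) = 0, μ(33) = 1, μ(34) = 1, μ(35) = 1, μ(36) = 0, μ(37) = -1, μ(38) = 1, μ(39) = 1, μ(40) = 0, μ(41) = -1, μ(42) = -1, μ(43) = -1, μ(44) = 0, μ(45) = 0, μ(46) = 1, μ(47) = -1, μ(48) = 0, μ(49) = 0, μ(50) = 0, μ(51) = 1, μ(52) = 0, μ(53) = -1, μ(54) = 0, μ(55) = 1, μ(56) = 0, μ(57) = 1, μ(58) = 1, μ(59) = -1, μ(60) = 0, μ(61) = -1, μ(62) = 1, μ(63) = 0, μ(64) = 0, μ(65) = 1, μ(66) = -1, μ(67) = -1, μ(68) = 0, μ(69) = 1, μ(70) = -1, μ(71) = -1, μ(72) = 0, μ(73) = -1, μ(74) = 1, μ(75) = 0, μ(76) = 0, μ(77) = 1, μ(78) = -1, μ(79) = -1, μ(80) = 0, μ(81) = 0, μ(82) = 1, μ(83) = -1, μ(84) = 0, μ(85) = 1, μ(86) = 1, μ(87) = 1, μ(88) = 0, μ(89) = -1, μ(90) = 0, μ(91) = 1, μ(92) = 0, μ(93) = 1, μ(94) = 1, μ(95) = 1, μ(96) = 0, μ(97) = -1, μ(98) = 0, μ(99) = 0, μ(100) = 0, μ(101) = -1, μ(102) = -1, μ(103) = -1, μ(104) = 0, μ(105) = -1, μ(106) = 1, μ(107) = -1. Summing all 107 values: -3. (Mertens function M(x) = Σ_{n ≤ x} μ(n); on average M(x) should be small (PNT ⟺ M(x) = o(x)).)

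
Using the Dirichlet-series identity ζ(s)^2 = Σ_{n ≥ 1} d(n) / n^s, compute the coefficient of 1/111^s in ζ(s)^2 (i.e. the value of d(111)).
d(111) = 4

ζ(s)^2 = (Σ 1/m^s)(Σ 1/k^s). The coefficient of 1/n^s in the product is the number of ordered pairs (m, k) with mk = n, which equals d(n). For n = 111, divisors are [1, 3, 37, 111], so d(111) = 4.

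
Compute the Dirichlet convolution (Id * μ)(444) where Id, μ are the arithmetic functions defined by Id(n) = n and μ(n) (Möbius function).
(Id * μ)(444) = 144

Divisors of 444: [1, 2, 3, 4, 6, 12, 37, 74, 111, 148, 222, 444]. For each d | 444:
  d = 1: Id(1) · μ(444/1) = 1 · 0 = 0
  d = 2: Id(2) · μ(444/2) = 2 · -1 = -2
  d = 3: Id(3) · μ(444/3) = 3 · 0 = 0
  d = 4: Id(4) · μ(444/4) = 4 · 1 = 4
  d = 6: Id(6) · μ(444/6) = 6 · 1 = 6
  d = 12: Id(12) · μ(444/12) = 12 · -1 = -12
  d = 37: Id(37) · μ(444/37) = 37 · 0 = 0
  d = 74: Id(74) · μ(444/74) = 74 · 1 = 74
  d = 111: Id(111) · μ(444/111) = 111 · 0 = 0
  d = 148: Id(148) · μ(444/148) = 148 · -1 = -148
  d = 222: Id(222) · μ(444/222) = 222 · -1 = -222
  d = 444: Id(444) · μ(444/444) = 444 · 1 = 444
Summing: (Id * μ)(444) = 0 + -2 + 0 + 4 + 6 + -12 + 0 + 74 + 0 + -148 + -222 + 444 = 144.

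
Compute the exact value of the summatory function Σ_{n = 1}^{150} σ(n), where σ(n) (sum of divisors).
Σ_{n ≤ 150} σ(n) = 18604

Compute σ(n) for each 1 ≤ n ≤ 150: σ(1) = 1, σ(2) = 3, σ(3) = 4, σ(4) = 7, σ(5) = 6, σ(6) = 12, σ(7) = 8, σ(8) = 15, σ(9) = 13, σ(10) = 18, σ(11) = 12, σ(12) = 28, σ(13) = 14, σ(14) = 24, σ(15) = 24, σ(16) = 31, σ(17) = 18, σ(18) = 39, σ(19) = 20, σ(20) = 42, σ(21) = 32, σ(22) = 36, σ(23) = 24, σ(24) = 60, σ(25) = 31, σ(26) = 42, σ(27) = 40, σ(28) = 56, σ(29) = 30, σ(30) = 72, σ(31) = 32, σ(32) = 63, σ(33) = 48, σ(34) = 54, σ(35) = 48, σ(36) = 91, σ(37) = 38, σ(38) = 60, σ(39) = 56, σ(40) = 90, σ(41) = 42, σ(42) = 96, σ(43) = 44, σ(44) = 84, σ(45) = 78, σ(46) = 72, σ(47) = 48, σ(48) = 124, σ(49) = 57, σ(50) = 93, σ(51) = 72, σ(52) = 98, σ(53) = 54, σ(54) = 120, σ(55) = 72, σ(56) = 120, σ(57) = 80, σ(58) = 90, σ(59) = 60, σ(60) = 168, σ(61) = 62, σ(62) = 96, σ(63) = 104, σ(64) = 127, σ(65) = 84, σ(66) = 144, σ(67) = 68, σ(68) = 126, σ(69) = 96, σ(70) = 144, σ(71) = 72, σ(72) = 195, σ(73) = 74, σ(74) = 114, σ(75) = 124, σ(76) = 140, σ(77) = 96, σ(78) = 168, σ(79) = 80, σ(80) = 186, σ(81) = 121, σ(82) = 126, σ(83) = 84, σ(84) = 224, σ(85) = 108, σ(86) = 132, σ(87) = 120, σ(88) = 180, σ(89) = 90, σ(90) = 234, σ(91) = 112, σ(92) = 168, σ(93) = 128, σ(94) = 144, σ(95) = 120, σ(96) = 252, σ(97) = 98, σ(98) = 171, σ(99) = 156, σ(100) = 217, σ(101) = 102, σ(102) = 216, σ(103) = 104, σ(104) = 210, σ(105) = 192, σ(106) = 162, σ(107) = 108, σ(108) = 280, σ(109) = 110, σ(110) = 216, σ(111) = 152, σ(112) = 248, σ(113) = 114, σ(114) = 240, σ(115) = 144, σ(116) = 210, σ(117) = 182, σ(118) = 180, σ(119) = 144, σ(120) = 360, σ(121) = 133, σ(122) = 186, σ(123) = 168, σ(124) = 224, σ(125) = 156, σ(126) = 312, σ(127) = 128, σ(128) = 255, σ(129) = 176, σ(130) = 252, σ(131) = 132, σ(132) = 336, σ(133) = 160, σ(134) = 204, σ(135) = 240, σ(136) = 270, σ(137) = 138, σ(138) = 288, σ(139) = 140, σ(140) = 336, σ(141) = 192, σ(142) = 216, σ(143) = 168, σ(144) = 403, σ(145) = 180, σ(146) = 222, σ(147) = 228, σ(148) = 266, σ(149) = 150, σ(150) = 372. Summing all 150 values: 18604. (Average order: Σ_{n ≤ x} σ(n) ~ (π²/12) x². For x = 150, (π²/12)·150² ≈ 18505.51.)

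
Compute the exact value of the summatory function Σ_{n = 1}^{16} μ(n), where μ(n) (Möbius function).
Σ_{n ≤ 16} μ(n) = -1

Compute μ(n) for each 1 ≤ n ≤ 16: μ(1) = 1, μ(2) = -1, μ(3) = -1, μ(4) = 0, μ(5) = -1, μ(6) = 1, μ(7) = -1, μ(8) = 0, μ(9) = 0, μ(10) = 1, μ(11) = -1, μ(12) = 0, μ(13) = -1, μ(14) = 1, μ(15) = 1, μ(16) = 0. Summing all 16 values: -1. (Mertens function M(x) = Σ_{n ≤ x} μ(n); on average M(x) should be small (PNT ⟺ M(x) = o(x)).)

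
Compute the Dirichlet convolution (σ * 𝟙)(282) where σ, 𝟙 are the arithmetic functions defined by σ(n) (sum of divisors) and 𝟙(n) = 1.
(σ * 𝟙)(282) = 980

Divisors of 282: [1, 2, 3, 6, 47, 94, 141, 282]. For each d | 282:
  d = 1: σ(1) · 𝟙(282/1) = 1 · 1 = 1
  d = 2: σ(2) · 𝟙(282/2) = 3 · 1 = 3
  d = 3: σ(3) · 𝟙(282/3) = 4 · 1 = 4
  d = 6: σ(6) · 𝟙(282/6) = 12 · 1 = 12
  d = 47: σ(47) · 𝟙(282/47) = 48 · 1 = 48
  d = 94: σ(94) · 𝟙(282/94) = 144 · 1 = 144
  d = 141: σ(141) · 𝟙(282/141) = 192 · 1 = 192
  d = 282: σ(282) · 𝟙(282/282) = 576 · 1 = 576
Summing: (σ * 𝟙)(282) = 1 + 3 + 4 + 12 + 48 + 144 + 192 + 576 = 980.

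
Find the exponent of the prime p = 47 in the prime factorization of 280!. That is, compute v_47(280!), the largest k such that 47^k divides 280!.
v_47(280!) = 5

Legendre's formula: v_p(n!) = Σ_{k ≥ 1} ⌊n / p^k⌋. For p = 47, n = 280, the terms are:
  ⌊280/47^1⌋ = ⌊280/47⌋ = 5
(the next term ⌊280/47^2⌋ = 0, terminating the sum). Summing: v_47(280!) = 5 = 5.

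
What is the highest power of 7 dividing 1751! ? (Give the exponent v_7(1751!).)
v_7(1751!) = 290

Legendre's formula: v_p(n!) = Σ_{k ≥ 1} ⌊n / p^k⌋. For p = 7, n = 1751, the terms are:
  ⌊1751/7^1⌋ = ⌊1751/7⌋ = 250
  ⌊1751/7^2⌋ = ⌊1751/49⌋ = 35
  ⌊1751/7^3⌋ = ⌊1751/343⌋ = 5
(the next term ⌊1751/7^4⌋ = 0, terminating the sum). Summing: v_7(1751!) = 250 + 35 + 5 = 290.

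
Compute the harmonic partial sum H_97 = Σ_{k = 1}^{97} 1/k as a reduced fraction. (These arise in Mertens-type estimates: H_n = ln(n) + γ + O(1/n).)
H_97 = 359553024620966925518018240656745677092407/69720375229712477164533808935312303556800

Direct summation: H_97 = 1 + 1/2 + ... + 1/97. The least common denominator is lcm(1, ..., 97) = 69720375229712477164533808935312303556800; over this denominator the numerator is 69720375229712477164533808935312303556800 + 34860187614856238582266904467656151778400 + 23240125076570825721511269645104101185600 + 17430093807428119291133452233828075889200 + 13944075045942495432906761787062460711360 + 11620062538285412860755634822552050592800 + 9960053604244639594933401276473186222400 + 8715046903714059645566726116914037944600 + 7746708358856941907170423215034700395200 + 6972037522971247716453380893531230355680 + 6338215929973861560412164448664754868800 + 5810031269142706430377817411276025296400 + 5363105786900959781887216071947100273600 + 4980026802122319797466700638236593111200 + 4648025015314165144302253929020820237120 + 4357523451857029822783363058457018972300 + 4101198542924263362619635819724253150400 + 3873354179428470953585211607517350197600 + 3669493433142761956028095207121700187200 + 3486018761485623858226690446765615177840 + 3320017868081546531644467092157728740800 + 3169107964986930780206082224332377434400 + 3031320662161412050631904736317926241600 + 2905015634571353215188908705638012648200 + 2788815009188499086581352357412492142272 + 2681552893450479890943608035973550136800 + 2582236119618980635723474405011566798400 + 2490013401061159898733350319118296555600 + 2404150869990085419466683066734907019200 + 2324012507657082572151126964510410118560 + 2249044362248789585952703514042332372800 + 2178761725928514911391681529228509486150 + 2112738643324620520137388149554918289600 + 2050599271462131681309817909862126575200 + 1992010720848927918986680255294637244480 + 1936677089714235476792605803758675098800 + 1884334465667904788230643484738170366400 + 1834746716571380978014047603560850093600 + 1787701928966986593962405357315700091200 + 1743009380742811929113345223382807588920 + 1700496956822255540598385583788104964800 + 1660008934040773265822233546078864370400 + 1621404075109592492198460672914239617600 + 1584553982493465390103041112166188717200 + 1549341671771388381434084643006940079040 + 1515660331080706025315952368158963120800 + 1483412238930052705628378913517283054400 + 1452507817285676607594454352819006324100 + 1422864800606377084990485896639026603200 + 1394407504594249543290676178706246071136 + 1367066180974754454206545273241417716800 + 1340776446725239945471804017986775068400 + 1315478777919103342727052998779477425600 + 1291118059809490317861737202505783399200 + 1267643185994772312082432889732950973760 + 1245006700530579949366675159559148277800 + 1223164477714253985342698402373900062400 + 1202075434995042709733341533367453509600 + 1181701275079872494314132354835801755200 + 1162006253828541286075563482255205059280 + 1142956970978893068271046048119873828800 + 1124522181124394792976351757021166186400 + 1106672622693848843881489030719242913600 + 1089380862964257455695840764614254743075 + 1072621157380191956377443214389420054720 + 1056369321662310260068694074777459144800 + 1040602615368842942754235954258392590400 + 1025299635731065840654908954931063287600 + 1010440220720470683543968245439308747200 + 996005360424463959493340127647318622240 + 981977115911443340345546604722708500800 + 968338544857117738396302901879337549400 + 955073633283732563897723410072771281600 + 942167232833952394115321742369085183200 + 929605003062833028860450785804164047424 + 917373358285690489007023801780425046800 + 905459418567694508630309206952107838400 + 893850964483493296981202678657850045600 + 882536395312816166639668467535598779200 + 871504690371405964556672611691403794460 + 860745373206326878574491468337188932800 + 850248478411127770299192791894052482400 + 840004520839909363428118179943521729600 + 830004467020386632911116773039432185200 + 820239708584852672523927163944850630080 + 810702037554796246099230336457119808800 + 801383623330028473155561022244969006400 + 792276991246732695051520556083094358600 + 783375002581039069264424819497891051200 + 774670835885694190717042321503470039520 + 766157969557279968841030867421014324800 + 757830165540353012657976184079481560400 + 749681454082929861984234504680777457600 + 741706119465026352814189456758641527200 + 733898686628552391205619041424340037440 + 726253908642838303797227176409503162050 + 718766754945489455304472257065075294400 = 359553024620966925518018240656745677092407, so H_97 = 359553024620966925518018240656745677092407/69720375229712477164533808935312303556800 (already in lowest terms) ≈ 5.15707. (The PNT-adjacent estimate ln(97) + γ ≈ 5.15193 matches within O(1/n).)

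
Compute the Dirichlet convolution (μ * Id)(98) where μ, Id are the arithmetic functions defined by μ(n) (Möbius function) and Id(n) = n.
(μ * Id)(98) = 42

Divisors of 98: [1, 2, 7, 14, 49, 98]. For each d | 98:
  d = 1: μ(1) · Id(98/1) = 1 · 98 = 98
  d = 2: μ(2) · Id(98/2) = -1 · 49 = -49
  d = 7: μ(7) · Id(98/7) = -1 · 14 = -14
  d = 14: μ(14) · Id(98/14) = 1 · 7 = 7
  d = 49: μ(49) · Id(98/49) = 0 · 2 = 0
  d = 98: μ(98) · Id(98/98) = 0 · 1 = 0
Summing: (μ * Id)(98) = 98 + -49 + -14 + 7 + 0 + 0 = 42.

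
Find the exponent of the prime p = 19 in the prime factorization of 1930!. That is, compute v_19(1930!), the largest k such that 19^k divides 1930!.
v_19(1930!) = 106

Legendre's formula: v_p(n!) = Σ_{k ≥ 1} ⌊n / p^k⌋. For p = 19, n = 1930, the terms are:
  ⌊1930/19^1⌋ = ⌊1930/19⌋ = 101
  ⌊1930/19^2⌋ = ⌊1930/361⌋ = 5
(the next term ⌊1930/19^3⌋ = 0, terminating the sum). Summing: v_19(1930!) = 101 + 5 = 106.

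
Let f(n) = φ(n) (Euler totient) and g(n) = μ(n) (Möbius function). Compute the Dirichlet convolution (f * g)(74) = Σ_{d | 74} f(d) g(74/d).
(φ * μ)(74) = 0

Divisors of 74: [1, 2, 37, 74]. For each d | 74:
  d = 1: φ(1) · μ(74/1) = 1 · 1 = 1
  d = 2: φ(2) · μ(74/2) = 1 · -1 = -1
  d = 37: φ(37) · μ(74/37) = 36 · -1 = -36
  d = 74: φ(74) · μ(74/74) = 36 · 1 = 36
Summing: (φ * μ)(74) = 1 + -1 + -36 + 36 = 0.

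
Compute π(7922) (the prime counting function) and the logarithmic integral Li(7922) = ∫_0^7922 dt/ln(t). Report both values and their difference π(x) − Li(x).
π(7922) = 1000;  Li(7922) ≈ 1017.73;  π(x) − Li(x) ≈ -17.73.

Direct count of primes ≤ 7922 gives π(7922) = 1000. Numerical evaluation of the logarithmic integral gives Li(7922) ≈ 1017.73. The difference π(x) − Li(x) ≈ -17.73 is typically negative for small/moderate x (Li(x) overestimates), though Littlewood's theorem shows this sign changes infinitely often.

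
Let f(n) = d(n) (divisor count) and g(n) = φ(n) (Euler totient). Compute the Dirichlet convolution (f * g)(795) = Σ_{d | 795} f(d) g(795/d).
(d * φ)(795) = 1296

Divisors of 795: [1, 3, 5, 15, 53, 159, 265, 795]. For each d | 795:
  d = 1: d(1) · φ(795/1) = 1 · 416 = 416
  d = 3: d(3) · φ(795/3) = 2 · 208 = 416
  d = 5: d(5) · φ(795/5) = 2 · 104 = 208
  d = 15: d(15) · φ(795/15) = 4 · 52 = 208
  d = 53: d(53) · φ(795/53) = 2 · 8 = 16
  d = 159: d(159) · φ(795/159) = 4 · 4 = 16
  d = 265: d(265) · φ(795/265) = 4 · 2 = 8
  d = 795: d(795) · φ(795/795) = 8 · 1 = 8
Summing: (d * φ)(795) = 416 + 416 + 208 + 208 + 16 + 16 + 8 + 8 = 1296.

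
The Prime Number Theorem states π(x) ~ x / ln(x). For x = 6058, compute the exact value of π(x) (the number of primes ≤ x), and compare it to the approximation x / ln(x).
π(6058) = 790;  x/ln(x) ≈ 695.59;  relative error ≈ 11.95%.

Directly count primes up to 6058: π(6058) = 790. The PNT approximation gives 6058/ln(6058) ≈ 6058/8.70913 ≈ 695.59. Relative error (π(x) − x/ln(x)) / π(x) ≈ 11.95%; the approximation is known to undercount slightly (Li(x) is a better estimate).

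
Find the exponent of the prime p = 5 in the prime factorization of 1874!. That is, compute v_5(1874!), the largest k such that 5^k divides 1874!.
v_5(1874!) = 464

Legendre's formula: v_p(n!) = Σ_{k ≥ 1} ⌊n / p^k⌋. For p = 5, n = 1874, the terms are:
  ⌊1874/5^1⌋ = ⌊1874/5⌋ = 374
  ⌊1874/5^2⌋ = ⌊1874/25⌋ = 74
  ⌊1874/5^3⌋ = ⌊1874/125⌋ = 14
  ⌊1874/5^4⌋ = ⌊1874/625⌋ = 2
(the next term ⌊1874/5^5⌋ = 0, terminating the sum). Summing: v_5(1874!) = 374 + 74 + 14 + 2 = 464.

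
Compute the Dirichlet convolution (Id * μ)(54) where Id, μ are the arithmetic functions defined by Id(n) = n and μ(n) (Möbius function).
(Id * μ)(54) = 18

Divisors of 54: [1, 2, 3, 6, 9, 18, 27, 54]. For each d | 54:
  d = 1: Id(1) · μ(54/1) = 1 · 0 = 0
  d = 2: Id(2) · μ(54/2) = 2 · 0 = 0
  d = 3: Id(3) · μ(54/3) = 3 · 0 = 0
  d = 6: Id(6) · μ(54/6) = 6 · 0 = 0
  d = 9: Id(9) · μ(54/9) = 9 · 1 = 9
  d = 18: Id(18) · μ(54/18) = 18 · -1 = -18
  d = 27: Id(27) · μ(54/27) = 27 · -1 = -27
  d = 54: Id(54) · μ(54/54) = 54 · 1 = 54
Summing: (Id * μ)(54) = 0 + 0 + 0 + 0 + 9 + -18 + -27 + 54 = 18.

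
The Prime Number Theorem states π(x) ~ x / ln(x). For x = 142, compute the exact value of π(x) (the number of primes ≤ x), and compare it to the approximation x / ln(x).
π(142) = 34;  x/ln(x) ≈ 28.65;  relative error ≈ 15.73%.

Directly count primes up to 142: π(142) = 34. The PNT approximation gives 142/ln(142) ≈ 142/4.95583 ≈ 28.65. Relative error (π(x) − x/ln(x)) / π(x) ≈ 15.73%; the approximation is known to undercount slightly (Li(x) is a better estimate).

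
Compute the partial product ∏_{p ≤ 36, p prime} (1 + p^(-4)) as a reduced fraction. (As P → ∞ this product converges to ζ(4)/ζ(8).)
∏ = 377183486665353545574471751056805902016576/349915921480385530721123181536044923530625

The primes p ≤ 36 are [2, 3, 5, 7, 11, 13, 17, 19, 23, 29, 31]. For each, (1 + 1/p^4) = (p^4 + 1)/p^4. Multiplying these fractions over p ∈ [2, 3, 5, 7, 11, 13, 17, 19, 23, 29, 31] gives 377183486665353545574471751056805902016576/349915921480385530721123181536044923530625. (In the limit P → ∞ this tends to ζ(4)/ζ(8).)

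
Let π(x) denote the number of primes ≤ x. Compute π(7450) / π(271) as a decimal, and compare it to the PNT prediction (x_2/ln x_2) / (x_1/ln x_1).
π(7450)/π(271) = 942/58 ≈ 16.2414;  PNT prediction ≈ 17.2731.

π(271) = 58 and π(7450) = 942, so π(7450)/π(271) ≈ 16.2414. The PNT-predicted ratio is (7450/ln(7450)) / (271/ln(271)) ≈ 17.2731. The two agree to within a few percent, as expected.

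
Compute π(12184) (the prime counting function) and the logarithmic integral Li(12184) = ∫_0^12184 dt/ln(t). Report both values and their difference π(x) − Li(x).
π(12184) = 1457;  Li(12184) ≈ 1480.67;  π(x) − Li(x) ≈ -23.67.

Direct count of primes ≤ 12184 gives π(12184) = 1457. Numerical evaluation of the logarithmic integral gives Li(12184) ≈ 1480.67. The difference π(x) − Li(x) ≈ -23.67 is typically negative for small/moderate x (Li(x) overestimates), though Littlewood's theorem shows this sign changes infinitely often.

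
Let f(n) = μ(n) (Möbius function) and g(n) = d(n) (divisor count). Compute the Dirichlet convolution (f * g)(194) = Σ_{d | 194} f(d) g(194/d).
(μ * d)(194) = 1

Divisors of 194: [1, 2, 97, 194]. For each d | 194:
  d = 1: μ(1) · d(194/1) = 1 · 4 = 4
  d = 2: μ(2) · d(194/2) = -1 · 2 = -2
  d = 97: μ(97) · d(194/97) = -1 · 2 = -2
  d = 194: μ(194) · d(194/194) = 1 · 1 = 1
Summing: (μ * d)(194) = 4 + -2 + -2 + 1 = 1.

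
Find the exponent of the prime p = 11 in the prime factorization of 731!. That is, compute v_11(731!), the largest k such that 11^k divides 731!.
v_11(731!) = 72

Legendre's formula: v_p(n!) = Σ_{k ≥ 1} ⌊n / p^k⌋. For p = 11, n = 731, the terms are:
  ⌊731/11^1⌋ = ⌊731/11⌋ = 66
  ⌊731/11^2⌋ = ⌊731/121⌋ = 6
(the next term ⌊731/11^3⌋ = 0, terminating the sum). Summing: v_11(731!) = 66 + 6 = 72.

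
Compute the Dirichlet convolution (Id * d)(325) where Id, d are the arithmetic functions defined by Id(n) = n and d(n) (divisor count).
(Id * d)(325) = 570

Divisors of 325: [1, 5, 13, 25, 65, 325]. For each d | 325:
  d = 1: Id(1) · d(325/1) = 1 · 6 = 6
  d = 5: Id(5) · d(325/5) = 5 · 4 = 20
  d = 13: Id(13) · d(325/13) = 13 · 3 = 39
  d = 25: Id(25) · d(325/25) = 25 · 2 = 50
  d = 65: Id(65) · d(325/65) = 65 · 2 = 130
  d = 325: Id(325) · d(325/325) = 325 · 1 = 325
Summing: (Id * d)(325) = 6 + 20 + 39 + 50 + 130 + 325 = 570.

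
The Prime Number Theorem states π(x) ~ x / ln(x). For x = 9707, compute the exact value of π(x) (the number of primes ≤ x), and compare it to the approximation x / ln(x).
π(9707) = 1197;  x/ln(x) ≈ 1057.34;  relative error ≈ 11.67%.

Directly count primes up to 9707: π(9707) = 1197. The PNT approximation gives 9707/ln(9707) ≈ 9707/9.18060 ≈ 1057.34. Relative error (π(x) − x/ln(x)) / π(x) ≈ 11.67%; the approximation is known to undercount slightly (Li(x) is a better estimate).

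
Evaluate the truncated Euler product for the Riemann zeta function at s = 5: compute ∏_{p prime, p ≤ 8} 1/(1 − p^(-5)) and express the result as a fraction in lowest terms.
∏ = 8508543750/8205616331

The primes p ≤ 8 are [2, 3, 5, 7]. For each prime, (1 − 1/p^5)^(-1) = p^5 / (p^5 − 1). The product is (1 − 1/2^5)^(-1), (1 − 1/3^5)^(-1), (1 − 1/5^5)^(-1), (1 − 1/7^5)^(-1) = ∏ p^5 / (p^5 − 1) = 8508543750/8205616331.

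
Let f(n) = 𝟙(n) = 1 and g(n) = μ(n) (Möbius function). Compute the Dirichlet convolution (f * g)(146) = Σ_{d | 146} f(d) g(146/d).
(𝟙 * μ)(146) = 0

Divisors of 146: [1, 2, 73, 146]. For each d | 146:
  d = 1: 𝟙(1) · μ(146/1) = 1 · 1 = 1
  d = 2: 𝟙(2) · μ(146/2) = 1 · -1 = -1
  d = 73: 𝟙(73) · μ(146/73) = 1 · -1 = -1
  d = 146: 𝟙(146) · μ(146/146) = 1 · 1 = 1
Summing: (𝟙 * μ)(146) = 1 + -1 + -1 + 1 = 0.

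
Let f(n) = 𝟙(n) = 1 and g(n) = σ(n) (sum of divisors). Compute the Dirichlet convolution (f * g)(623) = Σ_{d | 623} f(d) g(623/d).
(𝟙 * σ)(623) = 819

Divisors of 623: [1, 7, 89, 623]. For each d | 623:
  d = 1: 𝟙(1) · σ(623/1) = 1 · 720 = 720
  d = 7: 𝟙(7) · σ(623/7) = 1 · 90 = 90
  d = 89: 𝟙(89) · σ(623/89) = 1 · 8 = 8
  d = 623: 𝟙(623) · σ(623/623) = 1 · 1 = 1
Summing: (𝟙 * σ)(623) = 720 + 90 + 8 + 1 = 819.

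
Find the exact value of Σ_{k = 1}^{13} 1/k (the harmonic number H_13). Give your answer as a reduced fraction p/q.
H_13 = 1145993/360360

Direct summation: H_13 = 1 + 1/2 + ... + 1/13. The least common denominator is lcm(1, ..., 13) = 360360; over this denominator the numerator is 360360 + 180180 + 120120 + 90090 + 72072 + 60060 + 51480 + 45045 + 40040 + 36036 + 32760 + 30030 + 27720 = 1145993, so H_13 = 1145993/360360 (already in lowest terms) ≈ 3.18013. (The PNT-adjacent estimate ln(13) + γ ≈ 3.14217 matches within O(1/n).)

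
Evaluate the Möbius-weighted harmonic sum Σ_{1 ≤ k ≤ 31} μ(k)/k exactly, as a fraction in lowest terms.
Σ μ(k)/k = -4193929329/66853496710

Values of μ(k) for 1 ≤ k ≤ 31: μ(1) = 1, μ(2) = -1, μ(3) = -1, μ(5) = -1, μ(6) = 1, μ(7) = -1, μ(10) = 1, μ(11) = -1, μ(13) = -1, μ(14) = 1, μ(15) = 1, μ(17) = -1, μ(19) = -1, μ(21) = 1, μ(22) = 1, μ(23) = -1, μ(26) = 1, μ(29) = -1, μ(30) = -1, μ(31) = -1, with μ = 0 on non-squarefree integers. Summing μ(k)/k for k where μ(k) ≠ 0 gives -4193929329/66853496710 ≈ -0.0627. (PNT ⟺ this sum → 0 as n → ∞.)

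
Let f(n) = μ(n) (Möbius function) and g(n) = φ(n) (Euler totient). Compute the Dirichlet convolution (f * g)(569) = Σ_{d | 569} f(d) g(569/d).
(μ * φ)(569) = 567

Divisors of 569: [1, 569]. For each d | 569:
  d = 1: μ(1) · φ(569/1) = 1 · 568 = 568
  d = 569: μ(569) · φ(569/569) = -1 · 1 = -1
Summing: (μ * φ)(569) = 568 + -1 = 567.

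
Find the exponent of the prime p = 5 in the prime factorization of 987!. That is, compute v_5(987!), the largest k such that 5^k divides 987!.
v_5(987!) = 244

Legendre's formula: v_p(n!) = Σ_{k ≥ 1} ⌊n / p^k⌋. For p = 5, n = 987, the terms are:
  ⌊987/5^1⌋ = ⌊987/5⌋ = 197
  ⌊987/5^2⌋ = ⌊987/25⌋ = 39
  ⌊987/5^3⌋ = ⌊987/125⌋ = 7
  ⌊987/5^4⌋ = ⌊987/625⌋ = 1
(the next term ⌊987/5^5⌋ = 0, terminating the sum). Summing: v_5(987!) = 197 + 39 + 7 + 1 = 244.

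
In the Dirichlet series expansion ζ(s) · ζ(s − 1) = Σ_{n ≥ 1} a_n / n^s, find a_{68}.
σ(68) = 126

In the product (Σ m^0/m^s)(Σ k / k^s) = Σ (Σ_{d | n} d) / n^s, the coefficient of 1/n^s is σ(n) = Σ_{d | n} d. For n = 68, divisors are [1, 2, 4, 17, 34, 68]; summing: σ(68) = 126.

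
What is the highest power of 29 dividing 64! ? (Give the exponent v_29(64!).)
v_29(64!) = 2

Legendre's formula: v_p(n!) = Σ_{k ≥ 1} ⌊n / p^k⌋. For p = 29, n = 64, the terms are:
  ⌊64/29^1⌋ = ⌊64/29⌋ = 2
(the next term ⌊64/29^2⌋ = 0, terminating the sum). Summing: v_29(64!) = 2 = 2.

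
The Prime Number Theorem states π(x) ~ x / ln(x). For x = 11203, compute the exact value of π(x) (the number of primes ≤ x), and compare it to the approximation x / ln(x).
π(11203) = 1356;  x/ln(x) ≈ 1201.53;  relative error ≈ 11.39%.

Directly count primes up to 11203: π(11203) = 1356. The PNT approximation gives 11203/ln(11203) ≈ 11203/9.32394 ≈ 1201.53. Relative error (π(x) − x/ln(x)) / π(x) ≈ 11.39%; the approximation is known to undercount slightly (Li(x) is a better estimate).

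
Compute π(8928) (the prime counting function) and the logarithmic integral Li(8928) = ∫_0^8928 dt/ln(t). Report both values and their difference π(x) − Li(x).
π(8928) = 1109;  Li(8928) ≈ 1129.04;  π(x) − Li(x) ≈ -20.04.

Direct count of primes ≤ 8928 gives π(8928) = 1109. Numerical evaluation of the logarithmic integral gives Li(8928) ≈ 1129.04. The difference π(x) − Li(x) ≈ -20.04 is typically negative for small/moderate x (Li(x) overestimates), though Littlewood's theorem shows this sign changes infinitely often.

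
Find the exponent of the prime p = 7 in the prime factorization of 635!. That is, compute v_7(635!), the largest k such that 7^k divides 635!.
v_7(635!) = 103

Legendre's formula: v_p(n!) = Σ_{k ≥ 1} ⌊n / p^k⌋. For p = 7, n = 635, the terms are:
  ⌊635/7^1⌋ = ⌊635/7⌋ = 90
  ⌊635/7^2⌋ = ⌊635/49⌋ = 12
  ⌊635/7^3⌋ = ⌊635/343⌋ = 1
(the next term ⌊635/7^4⌋ = 0, terminating the sum). Summing: v_7(635!) = 90 + 12 + 1 = 103.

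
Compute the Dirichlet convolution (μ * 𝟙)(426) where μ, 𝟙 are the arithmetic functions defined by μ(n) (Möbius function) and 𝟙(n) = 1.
(μ * 𝟙)(426) = 0

Divisors of 426: [1, 2, 3, 6, 71, 142, 213, 426]. For each d | 426:
  d = 1: μ(1) · 𝟙(426/1) = 1 · 1 = 1
  d = 2: μ(2) · 𝟙(426/2) = -1 · 1 = -1
  d = 3: μ(3) · 𝟙(426/3) = -1 · 1 = -1
  d = 6: μ(6) · 𝟙(426/6) = 1 · 1 = 1
  d = 71: μ(71) · 𝟙(426/71) = -1 · 1 = -1
  d = 142: μ(142) · 𝟙(426/142) = 1 · 1 = 1
  d = 213: μ(213) · 𝟙(426/213) = 1 · 1 = 1
  d = 426: μ(426) · 𝟙(426/426) = -1 · 1 = -1
Summing: (μ * 𝟙)(426) = 1 + -1 + -1 + 1 + -1 + 1 + 1 + -1 = 0.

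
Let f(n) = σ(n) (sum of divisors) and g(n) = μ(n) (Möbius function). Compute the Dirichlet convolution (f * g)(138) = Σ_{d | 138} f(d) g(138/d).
(σ * μ)(138) = 138

Divisors of 138: [1, 2, 3, 6, 23, 46, 69, 138]. For each d | 138:
  d = 1: σ(1) · μ(138/1) = 1 · -1 = -1
  d = 2: σ(2) · μ(138/2) = 3 · 1 = 3
  d = 3: σ(3) · μ(138/3) = 4 · 1 = 4
  d = 6: σ(6) · μ(138/6) = 12 · -1 = -12
  d = 23: σ(23) · μ(138/23) = 24 · 1 = 24
  d = 46: σ(46) · μ(138/46) = 72 · -1 = -72
  d = 69: σ(69) · μ(138/69) = 96 · -1 = -96
  d = 138: σ(138) · μ(138/138) = 288 · 1 = 288
Summing: (σ * μ)(138) = -1 + 3 + 4 + -12 + 24 + -72 + -96 + 288 = 138.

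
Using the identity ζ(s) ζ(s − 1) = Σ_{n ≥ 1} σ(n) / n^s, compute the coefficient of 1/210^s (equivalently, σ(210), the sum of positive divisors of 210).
σ(210) = 576

In the product (Σ m^0/m^s)(Σ k / k^s) = Σ (Σ_{d | n} d) / n^s, the coefficient of 1/n^s is σ(n) = Σ_{d | n} d. For n = 210, divisors are [1, 2, 3, 5, 6, 7, 10, 14, 15, 21, 30, 35, 42, 70, 105, 210]; summing: σ(210) = 576.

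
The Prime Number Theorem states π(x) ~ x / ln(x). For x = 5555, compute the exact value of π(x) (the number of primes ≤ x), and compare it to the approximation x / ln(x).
π(5555) = 732;  x/ln(x) ≈ 644.25;  relative error ≈ 11.99%.

Directly count primes up to 5555: π(5555) = 732. The PNT approximation gives 5555/ln(5555) ≈ 5555/8.62245 ≈ 644.25. Relative error (π(x) − x/ln(x)) / π(x) ≈ 11.99%; the approximation is known to undercount slightly (Li(x) is a better estimate).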